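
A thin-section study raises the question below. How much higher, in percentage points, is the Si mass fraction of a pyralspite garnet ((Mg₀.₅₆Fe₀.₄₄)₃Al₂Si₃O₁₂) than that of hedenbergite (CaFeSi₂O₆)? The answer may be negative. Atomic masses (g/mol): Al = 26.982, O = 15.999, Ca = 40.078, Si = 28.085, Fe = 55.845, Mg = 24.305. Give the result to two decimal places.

-3.70 percentage points

M((Mg₀.₅₆Fe₀.₄₄)₃Al₂Si₃O₁₂) = 444.755 g/mol, so wt% Si = 84.255/444.755 × 100 = 18.94%.
M(CaFeSi₂O₆) = 248.087 g/mol, so wt% Si = 56.170/248.087 × 100 = 22.64%.
18.94 − 22.64 = -3.70 pp.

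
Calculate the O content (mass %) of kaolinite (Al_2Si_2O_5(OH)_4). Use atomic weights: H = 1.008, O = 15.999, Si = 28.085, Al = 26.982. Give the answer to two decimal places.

55.78 mass %

Molar mass of Al_2Si_2O_5(OH)_4: 2·26.982 + 2·28.085 + 9·15.999 + 4·1.008 = 258.157 g/mol.
Mass of O per formula unit: 9 × 15.999 = 143.991 g.
Weight fraction O = 143.991 / 258.157 = 0.5578.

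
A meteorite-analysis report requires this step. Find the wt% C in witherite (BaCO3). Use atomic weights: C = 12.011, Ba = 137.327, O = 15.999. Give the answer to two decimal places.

6.09 weight percent

Formula mass = 1·137.327 + 1·12.011 + 3·15.999 = 197.335 g/mol, of which 12.011 g is C.
So C makes up 12.011/197.335 = 0.0609 of the mass, i.e. 6.09%.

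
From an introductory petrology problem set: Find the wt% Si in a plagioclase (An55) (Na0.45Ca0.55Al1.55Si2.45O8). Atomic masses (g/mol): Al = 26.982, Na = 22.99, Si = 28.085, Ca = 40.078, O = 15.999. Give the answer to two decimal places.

25.39 mass %

M(Na0.45Ca0.55Al1.55Si2.45O8) = 271.011 g/mol.
Si contributes 2.45 × 28.085 = 68.808 g per mole.
68.808/271.011 = 0.2539 → 25.39%.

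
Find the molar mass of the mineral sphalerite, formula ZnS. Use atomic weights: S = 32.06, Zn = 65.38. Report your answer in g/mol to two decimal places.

97.44 g/mol

Zn: 1 × 65.38 = 65.3800
S: 1 × 32.06 = 32.0600
Summing the contributions gives the formula mass.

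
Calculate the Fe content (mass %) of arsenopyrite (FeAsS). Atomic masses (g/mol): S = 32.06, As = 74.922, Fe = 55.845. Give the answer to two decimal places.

34.30 mass %

Molar mass of FeAsS: 1·55.845 + 1·74.922 + 1·32.06 = 162.827 g/mol.
Mass of Fe per formula unit: 1 × 55.845 = 55.845 g.
Weight fraction Fe = 55.845 / 162.827 = 0.3430.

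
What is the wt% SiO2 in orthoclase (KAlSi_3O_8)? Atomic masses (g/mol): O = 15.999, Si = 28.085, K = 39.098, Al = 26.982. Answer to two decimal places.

64.76 wt%

Formula mass = 278.327 g/mol.
3 Si → 3.0000 mol SiO2 per formula unit; M(SiO2) = 60.083, so SiO2 mass = 180.249 g.
180.249/278.327 × 100 = 64.76 wt%.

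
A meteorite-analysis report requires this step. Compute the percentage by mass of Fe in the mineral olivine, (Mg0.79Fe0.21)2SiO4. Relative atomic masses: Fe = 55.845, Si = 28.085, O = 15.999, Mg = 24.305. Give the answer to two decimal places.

15.24 wt%

Formula mass = 1.58×24.305 + 0.42×55.845 + 1×28.085 + 4×15.999 = 153.938 g/mol, of which 23.455 g is Fe.
So Fe makes up 23.455/153.938 = 0.1524 of the mass, i.e. 15.24%.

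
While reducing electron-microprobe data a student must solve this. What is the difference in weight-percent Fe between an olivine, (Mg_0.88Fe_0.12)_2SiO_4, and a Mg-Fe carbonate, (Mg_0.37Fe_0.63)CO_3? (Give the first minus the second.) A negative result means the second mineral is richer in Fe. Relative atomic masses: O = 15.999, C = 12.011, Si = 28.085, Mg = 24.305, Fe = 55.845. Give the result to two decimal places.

-24.73 percentage points

First mineral: 13.403 g Fe in 148.261 g formula = 9.04 wt% Fe.
Second mineral: 35.182 g Fe in 104.183 g formula = 33.77 wt% Fe.
9.04% − 33.77% gives a difference of -24.73 percentage points.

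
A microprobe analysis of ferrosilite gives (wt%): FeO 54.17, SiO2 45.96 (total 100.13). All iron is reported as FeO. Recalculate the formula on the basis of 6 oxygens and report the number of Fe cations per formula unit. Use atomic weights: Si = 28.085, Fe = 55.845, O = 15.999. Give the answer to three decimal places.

1.981 Fe apfu

FeO (M=71.844): mol = 0.75399; Fe = 0.75399, O = 0.75399.
SiO2 (M=60.083): mol = 0.76494; Si = 0.76494, O = 1.52988.
ΣO = 2.28387; factor = 6/ΣO = 2.62712.
Fe apfu = 0.75399 × 2.62712 = 1.981.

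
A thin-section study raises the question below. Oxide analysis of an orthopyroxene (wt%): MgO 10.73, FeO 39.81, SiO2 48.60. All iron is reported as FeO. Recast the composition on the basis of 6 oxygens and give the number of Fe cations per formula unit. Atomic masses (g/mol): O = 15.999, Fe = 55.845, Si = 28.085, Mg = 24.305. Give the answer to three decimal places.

10.73 wt% MgO ÷ 40.304 g/mol = 0.26623 mol, giving 0.26623 Mg and 0.26623 O.
39.81 wt% FeO ÷ 71.844 g/mol = 0.55412 mol, giving 0.55412 Fe and 0.55412 O.
48.60 wt% SiO2 ÷ 60.083 g/mol = 0.80888 mol, giving 0.80888 Si and 1.61776 O.
Oxygen sums to 2.43811; scaling by 6/2.43811 = 2.46092 puts the formula on 6 O.
Fe: 0.55412 × 2.46092 = 1.364 atoms per formula unit.

1.364 Fe apfu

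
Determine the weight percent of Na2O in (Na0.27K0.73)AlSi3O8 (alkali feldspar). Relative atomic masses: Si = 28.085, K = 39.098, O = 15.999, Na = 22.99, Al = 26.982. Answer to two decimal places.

Molar mass of (Na0.27K0.73)AlSi3O8 = 0.27×22.99 + 0.73×39.098 + 1×26.982 + 3×28.085 + 8×15.999 = 273.978 g/mol.
Each formula unit contains 0.27 Na, equivalent to 0.27/2 = 0.1350 mol Na2O.
M(Na2O) = 2×22.99 + 1×15.999 = 61.979 g/mol.
Mass of Na2O per formula unit = 0.1350 × 61.979 = 8.367 g.
Na2O wt% = 8.367 / 273.978 × 100 = 3.05%.

3.05 wt%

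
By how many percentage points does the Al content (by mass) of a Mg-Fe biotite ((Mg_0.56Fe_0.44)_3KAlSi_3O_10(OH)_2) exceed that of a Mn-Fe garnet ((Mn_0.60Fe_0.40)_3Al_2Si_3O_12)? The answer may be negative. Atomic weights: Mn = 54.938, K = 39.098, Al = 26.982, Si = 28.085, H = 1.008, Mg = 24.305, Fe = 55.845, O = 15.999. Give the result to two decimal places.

M((Mg_0.56Fe_0.44)_3KAlSi_3O_10(OH)_2) = 458.887 g/mol, so wt% Al = 26.982/458.887 × 100 = 5.88%.
M((Mn_0.60Fe_0.40)_3Al_2Si_3O_12) = 496.109 g/mol, so wt% Al = 53.964/496.109 × 100 = 10.88%.
5.88 − 10.88 = -5.00 pp.

-5.00 percentage points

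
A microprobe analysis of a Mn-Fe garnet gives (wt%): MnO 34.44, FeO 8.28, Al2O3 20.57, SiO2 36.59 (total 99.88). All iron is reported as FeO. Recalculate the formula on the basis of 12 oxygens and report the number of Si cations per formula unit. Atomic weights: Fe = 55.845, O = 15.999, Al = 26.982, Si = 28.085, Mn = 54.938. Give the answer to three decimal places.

34.44 wt% MnO ÷ 70.937 g/mol = 0.48550 mol, giving 0.48550 Mn and 0.48550 O.
8.28 wt% FeO ÷ 71.844 g/mol = 0.11525 mol, giving 0.11525 Fe and 0.11525 O.
20.57 wt% Al2O3 ÷ 101.961 g/mol = 0.20174 mol, giving 0.40348 Al and 0.60522 O.
36.59 wt% SiO2 ÷ 60.083 g/mol = 0.60899 mol, giving 0.60899 Si and 1.21798 O.
Oxygen sums to 2.42395; scaling by 12/2.42395 = 4.95060 puts the formula on 12 O.
Si: 0.60899 × 4.95060 = 3.015 atoms per formula unit.

3.015 Si apfu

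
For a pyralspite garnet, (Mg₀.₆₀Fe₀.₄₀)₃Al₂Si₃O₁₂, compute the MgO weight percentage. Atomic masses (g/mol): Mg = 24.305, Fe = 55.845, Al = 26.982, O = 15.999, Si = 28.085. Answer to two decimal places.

16.45 wt%

Molar mass of (Mg₀.₆₀Fe₀.₄₀)₃Al₂Si₃O₁₂ = 1.80×24.305 + 1.20×55.845 + 2×26.982 + 3×28.085 + 12×15.999 = 440.970 g/mol.
Each formula unit contains 1.80 Mg, equivalent to 1.80/1 = 1.8000 mol MgO.
M(MgO) = 1×24.305 + 1×15.999 = 40.304 g/mol.
Mass of MgO per formula unit = 1.8000 × 40.304 = 72.547 g.
MgO wt% = 72.547 / 440.970 × 100 = 16.45%.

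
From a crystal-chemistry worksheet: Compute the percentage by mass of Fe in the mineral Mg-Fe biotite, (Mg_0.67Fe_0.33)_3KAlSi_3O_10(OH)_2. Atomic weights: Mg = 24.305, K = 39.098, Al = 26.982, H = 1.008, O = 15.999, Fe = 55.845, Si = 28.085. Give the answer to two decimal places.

12.33 weight percent

M((Mg_0.67Fe_0.33)_3KAlSi_3O_10(OH)_2) = 448.479 g/mol.
Fe contributes 0.99 × 55.845 = 55.287 g per mole.
55.287/448.479 = 0.1233 → 12.33%.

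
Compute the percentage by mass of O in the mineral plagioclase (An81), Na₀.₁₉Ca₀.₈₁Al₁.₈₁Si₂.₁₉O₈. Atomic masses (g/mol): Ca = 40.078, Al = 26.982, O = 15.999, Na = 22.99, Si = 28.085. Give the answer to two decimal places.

46.51 weight percent

Molar mass of Na₀.₁₉Ca₀.₈₁Al₁.₈₁Si₂.₁₉O₈: 0.19×22.99 + 0.81×40.078 + 1.81×26.982 + 2.19×28.085 + 8×15.999 = 275.167 g/mol.
Mass of O per formula unit: 8 × 15.999 = 127.992 g.
Weight fraction O = 127.992 / 275.167 = 0.4651.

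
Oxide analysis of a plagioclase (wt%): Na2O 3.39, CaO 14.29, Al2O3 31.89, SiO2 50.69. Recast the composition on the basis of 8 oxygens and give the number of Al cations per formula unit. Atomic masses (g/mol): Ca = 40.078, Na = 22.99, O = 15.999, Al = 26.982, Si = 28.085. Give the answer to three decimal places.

Na2O: 3.39/61.979 = 0.05470 mol → 0.10940 mol Na, 0.05470 mol O.
CaO: 14.29/56.077 = 0.25483 mol → 0.25483 mol Ca, 0.25483 mol O.
Al2O3: 31.89/101.961 = 0.31277 mol → 0.62554 mol Al, 0.93831 mol O.
SiO2: 50.69/60.083 = 0.84367 mol → 0.84367 mol Si, 1.68734 mol O.
Total oxygen = 2.93518 mol. Normalization factor = 8/2.93518 = 2.72556.
Al per 8 O = 0.62554 × 2.72556 = 1.705.

1.705 Al apfu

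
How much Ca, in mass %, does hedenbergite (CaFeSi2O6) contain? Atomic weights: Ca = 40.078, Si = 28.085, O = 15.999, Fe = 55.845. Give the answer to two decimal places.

Formula mass = 1·40.078 + 1·55.845 + 2·28.085 + 6·15.999 = 248.087 g/mol, of which 40.078 g is Ca.
So Ca makes up 40.078/248.087 = 0.1615 of the mass, i.e. 16.15%.

16.15 mass %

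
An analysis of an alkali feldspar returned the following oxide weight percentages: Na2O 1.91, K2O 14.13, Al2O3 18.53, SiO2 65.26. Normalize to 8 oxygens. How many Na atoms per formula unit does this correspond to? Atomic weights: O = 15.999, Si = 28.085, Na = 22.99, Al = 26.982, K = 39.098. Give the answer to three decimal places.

0.170 Na apfu

1.91 wt% Na2O ÷ 61.979 g/mol = 0.03082 mol, giving 0.06164 Na and 0.03082 O.
14.13 wt% K2O ÷ 94.195 g/mol = 0.15001 mol, giving 0.30002 K and 0.15001 O.
18.53 wt% Al2O3 ÷ 101.961 g/mol = 0.18174 mol, giving 0.36348 Al and 0.54522 O.
65.26 wt% SiO2 ÷ 60.083 g/mol = 1.08616 mol, giving 1.08616 Si and 2.17232 O.
Oxygen sums to 2.89837; scaling by 8/2.89837 = 2.76017 puts the formula on 8 O.
Na: 0.06164 × 2.76017 = 0.170 atoms per formula unit.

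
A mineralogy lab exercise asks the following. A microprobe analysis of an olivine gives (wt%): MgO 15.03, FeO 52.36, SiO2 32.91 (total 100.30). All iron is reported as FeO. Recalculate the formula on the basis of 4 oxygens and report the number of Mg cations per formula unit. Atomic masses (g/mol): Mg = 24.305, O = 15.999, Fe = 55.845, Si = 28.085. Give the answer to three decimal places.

0.679 Mg apfu

MgO: 15.03/40.304 = 0.37292 mol → 0.37292 mol Mg, 0.37292 mol O.
FeO: 52.36/71.844 = 0.72880 mol → 0.72880 mol Fe, 0.72880 mol O.
SiO2: 32.91/60.083 = 0.54774 mol → 0.54774 mol Si, 1.09548 mol O.
Total oxygen = 2.19720 mol. Normalization factor = 4/2.19720 = 1.82050.
Mg per 4 O = 0.37292 × 1.82050 = 0.679.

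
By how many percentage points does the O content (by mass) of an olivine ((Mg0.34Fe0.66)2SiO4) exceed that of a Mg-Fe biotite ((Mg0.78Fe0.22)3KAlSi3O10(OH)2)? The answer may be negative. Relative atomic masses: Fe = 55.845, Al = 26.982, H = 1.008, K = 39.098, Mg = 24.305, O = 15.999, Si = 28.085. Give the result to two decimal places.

O in (Mg0.34Fe0.66)2SiO4: molar mass 182.324 g/mol; 4×15.999 = 63.996 g → 35.10 wt%.
O in (Mg0.78Fe0.22)3KAlSi3O10(OH)2: molar mass 438.070 g/mol; 12×15.999 = 191.988 g → 43.83 wt%.
Difference = 35.10 − 43.83 = -8.73 percentage points.

-8.73 percentage points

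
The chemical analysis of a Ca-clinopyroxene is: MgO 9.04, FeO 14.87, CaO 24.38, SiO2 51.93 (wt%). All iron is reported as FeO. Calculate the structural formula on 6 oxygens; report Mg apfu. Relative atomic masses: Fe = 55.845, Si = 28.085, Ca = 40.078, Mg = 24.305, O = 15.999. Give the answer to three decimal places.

0.519 Mg apfu

MgO (M=40.304): mol = 0.22430; Mg = 0.22430, O = 0.22430.
FeO (M=71.844): mol = 0.20698; Fe = 0.20698, O = 0.20698.
CaO (M=56.077): mol = 0.43476; Ca = 0.43476, O = 0.43476.
SiO2 (M=60.083): mol = 0.86430; Si = 0.86430, O = 1.72860.
ΣO = 2.59464; factor = 6/ΣO = 2.31246.
Mg apfu = 0.22430 × 2.31246 = 0.519.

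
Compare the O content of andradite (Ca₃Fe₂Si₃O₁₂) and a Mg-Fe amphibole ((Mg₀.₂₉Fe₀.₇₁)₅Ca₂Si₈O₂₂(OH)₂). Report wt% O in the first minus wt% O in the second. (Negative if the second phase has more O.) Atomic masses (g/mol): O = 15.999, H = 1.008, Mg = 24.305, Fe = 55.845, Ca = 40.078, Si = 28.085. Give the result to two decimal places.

O in Ca₃Fe₂Si₃O₁₂: molar mass 508.167 g/mol; 12×15.999 = 191.988 g → 37.78 wt%.
O in (Mg₀.₂₉Fe₀.₇₁)₅Ca₂Si₈O₂₂(OH)₂: molar mass 924.320 g/mol; 24×15.999 = 383.976 g → 41.54 wt%.
Difference = 37.78 − 41.54 = -3.76 percentage points.

-3.76 percentage points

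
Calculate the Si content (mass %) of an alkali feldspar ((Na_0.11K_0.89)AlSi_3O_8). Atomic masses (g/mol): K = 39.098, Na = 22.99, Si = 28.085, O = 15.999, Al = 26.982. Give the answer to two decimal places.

Molar mass of (Na_0.11K_0.89)AlSi_3O_8: 0.11×22.99 + 0.89×39.098 + 1×26.982 + 3×28.085 + 8×15.999 = 276.555 g/mol.
Mass of Si per formula unit: 3 × 28.085 = 84.255 g.
Weight fraction Si = 84.255 / 276.555 = 0.3047.

30.47 mass %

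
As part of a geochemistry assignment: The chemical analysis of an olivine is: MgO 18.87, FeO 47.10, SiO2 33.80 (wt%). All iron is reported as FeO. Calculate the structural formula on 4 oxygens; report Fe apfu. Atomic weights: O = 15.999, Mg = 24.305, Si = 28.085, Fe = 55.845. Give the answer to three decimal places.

1.166 Fe apfu

MgO (M=40.304): mol = 0.46819; Mg = 0.46819, O = 0.46819.
FeO (M=71.844): mol = 0.65559; Fe = 0.65559, O = 0.65559.
SiO2 (M=60.083): mol = 0.56256; Si = 0.56256, O = 1.12512.
ΣO = 2.24890; factor = 4/ΣO = 1.77865.
Fe apfu = 0.65559 × 1.77865 = 1.166.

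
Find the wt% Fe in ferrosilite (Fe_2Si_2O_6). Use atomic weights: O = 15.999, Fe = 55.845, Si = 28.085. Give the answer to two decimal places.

M(Fe_2Si_2O_6) = 263.854 g/mol.
Fe contributes 2 × 55.845 = 111.690 g per mole.
111.690/263.854 = 0.4233 → 42.33%.

42.33 weight percent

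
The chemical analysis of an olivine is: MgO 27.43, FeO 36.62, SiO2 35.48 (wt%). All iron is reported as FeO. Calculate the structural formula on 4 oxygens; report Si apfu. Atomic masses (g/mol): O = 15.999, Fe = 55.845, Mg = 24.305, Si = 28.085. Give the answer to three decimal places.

MgO (M=40.304): mol = 0.68058; Mg = 0.68058, O = 0.68058.
FeO (M=71.844): mol = 0.50972; Fe = 0.50972, O = 0.50972.
SiO2 (M=60.083): mol = 0.59052; Si = 0.59052, O = 1.18104.
ΣO = 2.37134; factor = 4/ΣO = 1.68681.
Si apfu = 0.59052 × 1.68681 = 0.996.

0.996 Si apfu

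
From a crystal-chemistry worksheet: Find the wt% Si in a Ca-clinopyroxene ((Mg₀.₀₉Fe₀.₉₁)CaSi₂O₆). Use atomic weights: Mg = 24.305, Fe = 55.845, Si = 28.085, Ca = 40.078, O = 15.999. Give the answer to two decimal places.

22.90 weight percent

Molar mass of (Mg₀.₀₉Fe₀.₉₁)CaSi₂O₆: 0.09×24.305 + 0.91×55.845 + 1×40.078 + 2×28.085 + 6×15.999 = 245.248 g/mol.
Mass of Si per formula unit: 2 × 28.085 = 56.170 g.
Weight fraction Si = 56.170 / 245.248 = 0.2290.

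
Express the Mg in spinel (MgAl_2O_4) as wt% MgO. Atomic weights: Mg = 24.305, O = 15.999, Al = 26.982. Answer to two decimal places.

28.33 wt%

Formula mass = 142.265 g/mol.
1 Mg → 1.0000 mol MgO per formula unit; M(MgO) = 40.304, so MgO mass = 40.304 g.
40.304/142.265 × 100 = 28.33 wt%.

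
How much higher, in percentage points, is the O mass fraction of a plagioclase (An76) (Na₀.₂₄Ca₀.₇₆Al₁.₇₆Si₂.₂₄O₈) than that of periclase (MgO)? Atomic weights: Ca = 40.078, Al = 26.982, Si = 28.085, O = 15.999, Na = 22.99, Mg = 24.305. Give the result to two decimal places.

O in Na₀.₂₄Ca₀.₇₆Al₁.₇₆Si₂.₂₄O₈: molar mass 274.368 g/mol; 8×15.999 = 127.992 g → 46.65 wt%.
O in MgO: molar mass 40.304 g/mol; 1×15.999 = 15.999 g → 39.70 wt%.
Difference = 46.65 − 39.70 = 6.95 percentage points.

6.95 percentage points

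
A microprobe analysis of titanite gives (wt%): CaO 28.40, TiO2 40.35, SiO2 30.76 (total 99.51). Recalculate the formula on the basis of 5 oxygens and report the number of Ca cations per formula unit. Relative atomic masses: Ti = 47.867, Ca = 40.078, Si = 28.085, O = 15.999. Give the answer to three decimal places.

0.997 Ca apfu

CaO (M=56.077): mol = 0.50645; Ca = 0.50645, O = 0.50645.
TiO2 (M=79.865): mol = 0.50523; Ti = 0.50523, O = 1.01046.
SiO2 (M=60.083): mol = 0.51196; Si = 0.51196, O = 1.02392.
ΣO = 2.54083; factor = 5/ΣO = 1.96786.
Ca apfu = 0.50645 × 1.96786 = 0.997.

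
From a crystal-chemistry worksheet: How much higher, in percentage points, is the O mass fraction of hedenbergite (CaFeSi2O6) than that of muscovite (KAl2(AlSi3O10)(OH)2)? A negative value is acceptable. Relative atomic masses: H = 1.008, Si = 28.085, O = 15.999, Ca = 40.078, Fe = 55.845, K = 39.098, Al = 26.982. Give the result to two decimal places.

M(CaFeSi2O6) = 248.087 g/mol, so wt% O = 95.994/248.087 × 100 = 38.69%.
M(KAl2(AlSi3O10)(OH)2) = 398.303 g/mol, so wt% O = 191.988/398.303 × 100 = 48.20%.
38.69 − 48.20 = -9.51 pp.

-9.51 percentage points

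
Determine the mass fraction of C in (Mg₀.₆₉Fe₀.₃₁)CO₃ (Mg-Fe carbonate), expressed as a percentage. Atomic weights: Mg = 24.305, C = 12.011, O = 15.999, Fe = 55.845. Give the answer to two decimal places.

Molar mass of (Mg₀.₆₉Fe₀.₃₁)CO₃: 0.69·24.305 + 0.31·55.845 + 1·12.011 + 3·15.999 = 94.090 g/mol.
Mass of C per formula unit: 1 × 12.011 = 12.011 g.
Weight fraction C = 12.011 / 94.090 = 0.1277.

12.77 weight percent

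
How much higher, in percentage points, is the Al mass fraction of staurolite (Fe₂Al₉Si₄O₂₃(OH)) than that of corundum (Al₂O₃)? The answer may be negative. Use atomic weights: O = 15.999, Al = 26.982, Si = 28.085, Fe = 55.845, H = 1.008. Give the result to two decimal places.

First mineral: 242.838 g Al in 851.852 g formula = 28.51 wt% Al.
Second mineral: 53.964 g Al in 101.961 g formula = 52.93 wt% Al.
28.51% − 52.93% gives a difference of -24.42 percentage points.

-24.42 percentage points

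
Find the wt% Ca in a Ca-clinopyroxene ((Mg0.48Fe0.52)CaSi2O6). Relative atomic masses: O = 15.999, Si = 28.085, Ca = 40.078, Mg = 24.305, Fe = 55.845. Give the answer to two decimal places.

17.20 weight percent

Molar mass of (Mg0.48Fe0.52)CaSi2O6: 0.48·24.305 + 0.52·55.845 + 1·40.078 + 2·28.085 + 6·15.999 = 232.948 g/mol.
Mass of Ca per formula unit: 1 × 40.078 = 40.078 g.
Weight fraction Ca = 40.078 / 232.948 = 0.1720.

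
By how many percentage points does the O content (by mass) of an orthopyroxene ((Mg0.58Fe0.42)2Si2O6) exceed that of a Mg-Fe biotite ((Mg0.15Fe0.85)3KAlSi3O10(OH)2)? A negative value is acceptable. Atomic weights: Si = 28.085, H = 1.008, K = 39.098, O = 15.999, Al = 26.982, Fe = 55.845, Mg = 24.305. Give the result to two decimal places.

3.66 percentage points

First mineral: 95.994 g O in 227.268 g formula = 42.24 wt% O.
Second mineral: 191.988 g O in 497.681 g formula = 38.58 wt% O.
42.24% − 38.58% gives a difference of 3.66 percentage points.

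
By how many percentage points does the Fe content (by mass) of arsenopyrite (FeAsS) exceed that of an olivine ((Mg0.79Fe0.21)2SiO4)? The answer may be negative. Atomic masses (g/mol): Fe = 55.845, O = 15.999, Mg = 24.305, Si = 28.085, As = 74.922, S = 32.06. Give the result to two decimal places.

19.06 percentage points

Fe in FeAsS: molar mass 162.827 g/mol; 1×55.845 = 55.845 g → 34.30 wt%.
Fe in (Mg0.79Fe0.21)2SiO4: molar mass 153.938 g/mol; 0.42×55.845 = 23.455 g → 15.24 wt%.
Difference = 34.30 − 15.24 = 19.06 percentage points.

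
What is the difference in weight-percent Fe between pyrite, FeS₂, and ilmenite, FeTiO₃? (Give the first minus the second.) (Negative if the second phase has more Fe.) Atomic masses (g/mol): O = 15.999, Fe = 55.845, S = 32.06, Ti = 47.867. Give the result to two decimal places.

9.74 percentage points

Fe in FeS₂: molar mass 119.965 g/mol; 1×55.845 = 55.845 g → 46.55 wt%.
Fe in FeTiO₃: molar mass 151.709 g/mol; 1×55.845 = 55.845 g → 36.81 wt%.
Difference = 46.55 − 36.81 = 9.74 percentage points.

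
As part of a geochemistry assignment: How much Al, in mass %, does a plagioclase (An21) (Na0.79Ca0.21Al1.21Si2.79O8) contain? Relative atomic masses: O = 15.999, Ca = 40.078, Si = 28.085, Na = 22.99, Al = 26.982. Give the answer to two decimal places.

12.29 mass %

Molar mass of Na0.79Ca0.21Al1.21Si2.79O8: 0.79×22.99 + 0.21×40.078 + 1.21×26.982 + 2.79×28.085 + 8×15.999 = 265.576 g/mol.
Mass of Al per formula unit: 1.21 × 26.982 = 32.648 g.
Weight fraction Al = 32.648 / 265.576 = 0.1229.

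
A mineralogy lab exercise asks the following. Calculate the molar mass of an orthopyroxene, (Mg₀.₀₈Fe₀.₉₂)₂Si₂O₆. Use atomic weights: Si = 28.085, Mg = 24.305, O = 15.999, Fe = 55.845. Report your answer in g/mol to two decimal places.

Mg: 0.16 × 24.305 = 3.8888
Fe: 1.84 × 55.845 = 102.7548
Si: 2 × 28.085 = 56.1700
O: 6 × 15.999 = 95.9940
Summing the contributions gives the formula mass.

258.81 g/mol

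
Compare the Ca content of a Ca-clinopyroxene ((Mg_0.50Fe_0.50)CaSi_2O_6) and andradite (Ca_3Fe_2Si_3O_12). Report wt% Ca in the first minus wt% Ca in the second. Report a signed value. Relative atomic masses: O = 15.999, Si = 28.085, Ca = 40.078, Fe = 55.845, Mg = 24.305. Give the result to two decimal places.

M((Mg_0.50Fe_0.50)CaSi_2O_6) = 232.317 g/mol, so wt% Ca = 40.078/232.317 × 100 = 17.25%.
M(Ca_3Fe_2Si_3O_12) = 508.167 g/mol, so wt% Ca = 120.234/508.167 × 100 = 23.66%.
17.25 − 23.66 = -6.41 pp.

-6.41 percentage points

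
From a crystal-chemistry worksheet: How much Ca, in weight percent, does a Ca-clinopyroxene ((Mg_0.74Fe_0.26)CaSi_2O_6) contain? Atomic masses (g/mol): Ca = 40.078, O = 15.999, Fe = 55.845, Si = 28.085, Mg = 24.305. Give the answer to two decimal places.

Formula mass = 0.74*24.305 + 0.26*55.845 + 1*40.078 + 2*28.085 + 6*15.999 = 224.747 g/mol, of which 40.078 g is Ca.
So Ca makes up 40.078/224.747 = 0.1783 of the mass, i.e. 17.83%.

17.83 weight percent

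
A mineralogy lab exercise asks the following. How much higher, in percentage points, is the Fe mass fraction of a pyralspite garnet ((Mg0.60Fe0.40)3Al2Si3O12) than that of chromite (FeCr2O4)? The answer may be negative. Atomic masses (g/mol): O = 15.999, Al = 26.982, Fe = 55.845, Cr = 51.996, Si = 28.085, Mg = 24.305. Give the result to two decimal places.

M((Mg0.60Fe0.40)3Al2Si3O12) = 440.970 g/mol, so wt% Fe = 67.014/440.970 × 100 = 15.20%.
M(FeCr2O4) = 223.833 g/mol, so wt% Fe = 55.845/223.833 × 100 = 24.95%.
15.20 − 24.95 = -9.75 pp.

-9.75 percentage points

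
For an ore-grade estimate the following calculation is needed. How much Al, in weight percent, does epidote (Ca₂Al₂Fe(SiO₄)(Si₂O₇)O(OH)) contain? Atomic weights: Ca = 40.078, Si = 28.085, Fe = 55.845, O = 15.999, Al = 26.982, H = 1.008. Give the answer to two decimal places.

Formula mass = 2×40.078 + 2×26.982 + 1×55.845 + 3×28.085 + 13×15.999 + 1×1.008 = 483.215 g/mol, of which 53.964 g is Al.
So Al makes up 53.964/483.215 = 0.1117 of the mass, i.e. 11.17%.

11.17 weight percent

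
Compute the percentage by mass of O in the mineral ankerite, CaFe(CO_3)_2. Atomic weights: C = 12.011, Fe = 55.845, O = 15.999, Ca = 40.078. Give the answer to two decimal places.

44.45 weight percent

Molar mass of CaFe(CO_3)_2: 1*40.078 + 1*55.845 + 2*12.011 + 6*15.999 = 215.939 g/mol.
Mass of O per formula unit: 6 × 15.999 = 95.994 g.
Weight fraction O = 95.994 / 215.939 = 0.4445.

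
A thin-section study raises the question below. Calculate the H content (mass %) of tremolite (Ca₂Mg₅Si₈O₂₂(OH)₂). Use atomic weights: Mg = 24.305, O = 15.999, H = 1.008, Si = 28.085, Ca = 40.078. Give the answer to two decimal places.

M(Ca₂Mg₅Si₈O₂₂(OH)₂) = 812.353 g/mol.
H contributes 2 × 1.008 = 2.016 g per mole.
2.016/812.353 = 0.0025 → 0.25%.

0.25 mass %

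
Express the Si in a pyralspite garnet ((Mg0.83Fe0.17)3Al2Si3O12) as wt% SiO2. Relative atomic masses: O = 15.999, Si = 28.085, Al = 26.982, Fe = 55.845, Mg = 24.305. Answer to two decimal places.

43.00 wt%

Formula mass = 419.207 g/mol.
3 Si → 3.0000 mol SiO2 per formula unit; M(SiO2) = 60.083, so SiO2 mass = 180.249 g.
180.249/419.207 × 100 = 43.00 wt%.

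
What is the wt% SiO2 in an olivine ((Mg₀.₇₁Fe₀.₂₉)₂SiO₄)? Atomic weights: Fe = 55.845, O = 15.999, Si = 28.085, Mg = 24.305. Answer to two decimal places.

37.79 wt%

Molar mass of (Mg₀.₇₁Fe₀.₂₉)₂SiO₄ = 1.42*24.305 + 0.58*55.845 + 1*28.085 + 4*15.999 = 158.984 g/mol.
Each formula unit contains 1 Si, equivalent to 1/1 = 1.0000 mol SiO2.
M(SiO2) = 1×28.085 + 2×15.999 = 60.083 g/mol.
Mass of SiO2 per formula unit = 1.0000 × 60.083 = 60.083 g.
SiO2 wt% = 60.083 / 158.984 × 100 = 37.79%.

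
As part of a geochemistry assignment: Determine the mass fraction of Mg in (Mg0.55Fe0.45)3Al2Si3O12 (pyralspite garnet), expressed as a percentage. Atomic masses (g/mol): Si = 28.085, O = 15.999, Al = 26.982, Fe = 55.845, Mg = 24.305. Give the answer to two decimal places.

9.00 wt%

Molar mass of (Mg0.55Fe0.45)3Al2Si3O12: 1.65×24.305 + 1.35×55.845 + 2×26.982 + 3×28.085 + 12×15.999 = 445.701 g/mol.
Mass of Mg per formula unit: 1.65 × 24.305 = 40.103 g.
Weight fraction Mg = 40.103 / 445.701 = 0.0900.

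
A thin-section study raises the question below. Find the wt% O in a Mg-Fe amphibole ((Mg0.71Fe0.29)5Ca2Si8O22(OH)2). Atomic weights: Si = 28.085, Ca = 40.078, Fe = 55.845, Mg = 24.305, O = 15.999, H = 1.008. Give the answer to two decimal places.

Formula mass = 3.55*24.305 + 1.45*55.845 + 2*40.078 + 8*28.085 + 24*15.999 + 2*1.008 = 858.086 g/mol, of which 383.976 g is O.
So O makes up 383.976/858.086 = 0.4475 of the mass, i.e. 44.75%.

44.75 weight percent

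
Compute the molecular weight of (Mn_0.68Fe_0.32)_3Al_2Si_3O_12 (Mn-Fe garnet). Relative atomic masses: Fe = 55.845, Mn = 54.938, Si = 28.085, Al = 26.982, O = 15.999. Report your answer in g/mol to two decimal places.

495.89 g/mol

M = 2.04*54.938 + 0.96*55.845 + 2*26.982 + 3*28.085 + 12*15.999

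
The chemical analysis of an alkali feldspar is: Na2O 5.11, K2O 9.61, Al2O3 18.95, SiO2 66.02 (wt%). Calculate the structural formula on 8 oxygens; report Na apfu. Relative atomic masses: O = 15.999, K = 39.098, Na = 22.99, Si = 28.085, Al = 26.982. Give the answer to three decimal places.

5.11 wt% Na2O ÷ 61.979 g/mol = 0.08245 mol, giving 0.16490 Na and 0.08245 O.
9.61 wt% K2O ÷ 94.195 g/mol = 0.10202 mol, giving 0.20404 K and 0.10202 O.
18.95 wt% Al2O3 ÷ 101.961 g/mol = 0.18586 mol, giving 0.37172 Al and 0.55758 O.
66.02 wt% SiO2 ÷ 60.083 g/mol = 1.09881 mol, giving 1.09881 Si and 2.19762 O.
Oxygen sums to 2.93967; scaling by 8/2.93967 = 2.72139 puts the formula on 8 O.
Na: 0.16490 × 2.72139 = 0.449 atoms per formula unit.

0.449 Na apfu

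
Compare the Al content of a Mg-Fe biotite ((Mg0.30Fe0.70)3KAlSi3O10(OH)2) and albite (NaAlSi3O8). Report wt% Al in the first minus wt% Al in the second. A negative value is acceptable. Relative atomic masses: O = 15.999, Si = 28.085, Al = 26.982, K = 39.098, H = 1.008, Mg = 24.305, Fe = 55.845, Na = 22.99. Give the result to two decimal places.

First mineral: 26.982 g Al in 483.488 g formula = 5.58 wt% Al.
Second mineral: 26.982 g Al in 262.219 g formula = 10.29 wt% Al.
5.58% − 10.29% gives a difference of -4.71 percentage points.

-4.71 percentage points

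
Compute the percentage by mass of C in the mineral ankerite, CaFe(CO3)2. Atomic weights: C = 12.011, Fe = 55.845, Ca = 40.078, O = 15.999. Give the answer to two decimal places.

M(CaFe(CO3)2) = 215.939 g/mol.
C contributes 2 × 12.011 = 24.022 g per mole.
24.022/215.939 = 0.1112 → 11.12%.

11.12 mass %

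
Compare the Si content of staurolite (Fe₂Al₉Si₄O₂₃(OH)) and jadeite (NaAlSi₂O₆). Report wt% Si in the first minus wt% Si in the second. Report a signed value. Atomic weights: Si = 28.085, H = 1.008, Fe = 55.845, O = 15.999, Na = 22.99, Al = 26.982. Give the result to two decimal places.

-14.60 percentage points

Si in Fe₂Al₉Si₄O₂₃(OH): molar mass 851.852 g/mol; 4×28.085 = 112.340 g → 13.19 wt%.
Si in NaAlSi₂O₆: molar mass 202.136 g/mol; 2×28.085 = 56.170 g → 27.79 wt%.
Difference = 13.19 − 27.79 = -14.60 percentage points.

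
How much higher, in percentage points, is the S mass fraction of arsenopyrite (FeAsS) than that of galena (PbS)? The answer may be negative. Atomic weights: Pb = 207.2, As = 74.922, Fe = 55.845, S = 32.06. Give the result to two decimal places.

6.29 percentage points

M(FeAsS) = 162.827 g/mol, so wt% S = 32.060/162.827 × 100 = 19.69%.
M(PbS) = 239.260 g/mol, so wt% S = 32.060/239.260 × 100 = 13.40%.
19.69 − 13.40 = 6.29 pp.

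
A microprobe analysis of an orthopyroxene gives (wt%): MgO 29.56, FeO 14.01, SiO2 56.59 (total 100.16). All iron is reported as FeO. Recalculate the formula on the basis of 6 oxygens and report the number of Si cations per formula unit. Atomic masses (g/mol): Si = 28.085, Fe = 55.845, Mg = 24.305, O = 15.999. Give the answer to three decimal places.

2.010 Si apfu

29.56 wt% MgO ÷ 40.304 g/mol = 0.73343 mol, giving 0.73343 Mg and 0.73343 O.
14.01 wt% FeO ÷ 71.844 g/mol = 0.19501 mol, giving 0.19501 Fe and 0.19501 O.
56.59 wt% SiO2 ÷ 60.083 g/mol = 0.94186 mol, giving 0.94186 Si and 1.88372 O.
Oxygen sums to 2.81216; scaling by 6/2.81216 = 2.13359 puts the formula on 6 O.
Si: 0.94186 × 2.13359 = 2.010 atoms per formula unit.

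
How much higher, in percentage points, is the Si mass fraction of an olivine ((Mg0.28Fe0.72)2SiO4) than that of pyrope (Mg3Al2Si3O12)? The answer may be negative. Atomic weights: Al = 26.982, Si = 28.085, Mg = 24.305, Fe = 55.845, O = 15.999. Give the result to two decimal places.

M((Mg0.28Fe0.72)2SiO4) = 186.109 g/mol, so wt% Si = 28.085/186.109 × 100 = 15.09%.
M(Mg3Al2Si3O12) = 403.122 g/mol, so wt% Si = 84.255/403.122 × 100 = 20.90%.
15.09 − 20.90 = -5.81 pp.

-5.81 percentage points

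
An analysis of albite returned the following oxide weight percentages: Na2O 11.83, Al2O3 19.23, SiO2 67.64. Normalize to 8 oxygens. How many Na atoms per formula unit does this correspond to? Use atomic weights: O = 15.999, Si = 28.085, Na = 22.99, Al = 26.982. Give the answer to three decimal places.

Na2O: 11.83/61.979 = 0.19087 mol → 0.38174 mol Na, 0.19087 mol O.
Al2O3: 19.23/101.961 = 0.18860 mol → 0.37720 mol Al, 0.56580 mol O.
SiO2: 67.64/60.083 = 1.12578 mol → 1.12578 mol Si, 2.25156 mol O.
Total oxygen = 3.00823 mol. Normalization factor = 8/3.00823 = 2.65937.
Na per 8 O = 0.38174 × 2.65937 = 1.015.

1.015 Na apfu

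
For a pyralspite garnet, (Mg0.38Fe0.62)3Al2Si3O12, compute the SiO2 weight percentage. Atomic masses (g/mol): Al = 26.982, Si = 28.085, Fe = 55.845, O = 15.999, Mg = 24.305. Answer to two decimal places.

39.03 wt%

Formula mass = 461.786 g/mol.
3 Si → 3.0000 mol SiO2 per formula unit; M(SiO2) = 60.083, so SiO2 mass = 180.249 g.
180.249/461.786 × 100 = 39.03 wt%.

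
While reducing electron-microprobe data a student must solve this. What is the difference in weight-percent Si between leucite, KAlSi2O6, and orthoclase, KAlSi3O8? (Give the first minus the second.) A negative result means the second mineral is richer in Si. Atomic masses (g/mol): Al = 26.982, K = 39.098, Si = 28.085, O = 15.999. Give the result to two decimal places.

M(KAlSi2O6) = 218.244 g/mol, so wt% Si = 56.170/218.244 × 100 = 25.74%.
M(KAlSi3O8) = 278.327 g/mol, so wt% Si = 84.255/278.327 × 100 = 30.27%.
25.74 − 30.27 = -4.53 pp.

-4.53 percentage points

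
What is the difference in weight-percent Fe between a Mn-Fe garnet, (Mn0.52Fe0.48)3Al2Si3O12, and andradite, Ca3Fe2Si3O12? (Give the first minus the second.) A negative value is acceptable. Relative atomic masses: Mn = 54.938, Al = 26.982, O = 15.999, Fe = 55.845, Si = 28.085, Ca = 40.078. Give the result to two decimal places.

-5.78 percentage points

M((Mn0.52Fe0.48)3Al2Si3O12) = 496.327 g/mol, so wt% Fe = 80.417/496.327 × 100 = 16.20%.
M(Ca3Fe2Si3O12) = 508.167 g/mol, so wt% Fe = 111.690/508.167 × 100 = 21.98%.
16.20 − 21.98 = -5.78 pp.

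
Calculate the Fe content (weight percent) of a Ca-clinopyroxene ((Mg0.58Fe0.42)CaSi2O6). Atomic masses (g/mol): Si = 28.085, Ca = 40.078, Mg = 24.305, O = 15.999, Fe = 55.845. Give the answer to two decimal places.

M((Mg0.58Fe0.42)CaSi2O6) = 229.794 g/mol.
Fe contributes 0.42 × 55.845 = 23.455 g per mole.
23.455/229.794 = 0.1021 → 10.21%.

10.21 weight percent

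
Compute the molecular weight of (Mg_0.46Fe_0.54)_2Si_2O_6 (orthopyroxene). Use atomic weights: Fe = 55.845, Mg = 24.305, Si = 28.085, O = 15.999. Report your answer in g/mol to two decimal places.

Mg: 0.92 × 24.305 = 22.3606
Fe: 1.08 × 55.845 = 60.3126
Si: 2 × 28.085 = 56.1700
O: 6 × 15.999 = 95.9940
Summing the contributions gives the formula mass.

234.84 g/mol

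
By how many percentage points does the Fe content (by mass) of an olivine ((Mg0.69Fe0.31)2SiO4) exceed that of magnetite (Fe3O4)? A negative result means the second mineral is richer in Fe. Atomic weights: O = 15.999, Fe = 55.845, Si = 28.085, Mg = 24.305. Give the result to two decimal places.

M((Mg0.69Fe0.31)2SiO4) = 160.246 g/mol, so wt% Fe = 34.624/160.246 × 100 = 21.61%.
M(Fe3O4) = 231.531 g/mol, so wt% Fe = 167.535/231.531 × 100 = 72.36%.
21.61 − 72.36 = -50.75 pp.

-50.75 percentage points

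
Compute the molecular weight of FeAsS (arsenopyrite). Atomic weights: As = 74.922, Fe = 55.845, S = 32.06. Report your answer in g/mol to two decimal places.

Fe: 1 × 55.845 = 55.8450
As: 1 × 74.922 = 74.9220
S: 1 × 32.06 = 32.0600
Summing the contributions gives the formula mass.

162.83 g/mol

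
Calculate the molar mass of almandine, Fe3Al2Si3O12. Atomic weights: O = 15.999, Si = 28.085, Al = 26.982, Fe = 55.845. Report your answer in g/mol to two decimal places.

497.74 g/mol

The formula mass is the sum 3·55.845 + 2·26.982 + 3·28.085 + 12·15.999.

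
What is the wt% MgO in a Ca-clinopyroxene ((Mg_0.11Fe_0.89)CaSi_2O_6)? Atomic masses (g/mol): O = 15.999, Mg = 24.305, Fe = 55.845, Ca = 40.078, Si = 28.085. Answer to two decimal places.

1.81 wt%

Molar mass of (Mg_0.11Fe_0.89)CaSi_2O_6 = 0.11*24.305 + 0.89*55.845 + 1*40.078 + 2*28.085 + 6*15.999 = 244.618 g/mol.
Each formula unit contains 0.11 Mg, equivalent to 0.11/1 = 0.1100 mol MgO.
M(MgO) = 1×24.305 + 1×15.999 = 40.304 g/mol.
Mass of MgO per formula unit = 0.1100 × 40.304 = 4.433 g.
MgO wt% = 4.433 / 244.618 × 100 = 1.81%.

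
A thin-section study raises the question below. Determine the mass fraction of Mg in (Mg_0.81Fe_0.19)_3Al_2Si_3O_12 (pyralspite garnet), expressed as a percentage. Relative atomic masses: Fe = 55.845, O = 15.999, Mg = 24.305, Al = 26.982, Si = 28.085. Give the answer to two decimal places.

14.03 weight percent

Formula mass = 2.43·24.305 + 0.57·55.845 + 2·26.982 + 3·28.085 + 12·15.999 = 421.100 g/mol, of which 59.061 g is Mg.
So Mg makes up 59.061/421.100 = 0.1403 of the mass, i.e. 14.03%.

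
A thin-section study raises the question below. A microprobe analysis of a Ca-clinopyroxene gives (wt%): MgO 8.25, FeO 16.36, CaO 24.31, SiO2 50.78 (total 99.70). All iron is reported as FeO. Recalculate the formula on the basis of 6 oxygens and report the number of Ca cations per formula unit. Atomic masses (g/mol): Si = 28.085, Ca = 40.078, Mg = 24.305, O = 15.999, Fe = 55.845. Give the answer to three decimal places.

MgO: 8.25/40.304 = 0.20469 mol → 0.20469 mol Mg, 0.20469 mol O.
FeO: 16.36/71.844 = 0.22772 mol → 0.22772 mol Fe, 0.22772 mol O.
CaO: 24.31/56.077 = 0.43351 mol → 0.43351 mol Ca, 0.43351 mol O.
SiO2: 50.78/60.083 = 0.84516 mol → 0.84516 mol Si, 1.69032 mol O.
Total oxygen = 2.55624 mol. Normalization factor = 6/2.55624 = 2.34720.
Ca per 6 O = 0.43351 × 2.34720 = 1.018.

1.018 Ca apfu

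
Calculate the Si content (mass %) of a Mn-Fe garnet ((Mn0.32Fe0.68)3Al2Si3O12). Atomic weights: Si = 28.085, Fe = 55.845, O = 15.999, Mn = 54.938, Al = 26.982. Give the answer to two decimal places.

16.96 mass %

M((Mn0.32Fe0.68)3Al2Si3O12) = 496.871 g/mol.
Si contributes 3 × 28.085 = 84.255 g per mole.
84.255/496.871 = 0.1696 → 16.96%.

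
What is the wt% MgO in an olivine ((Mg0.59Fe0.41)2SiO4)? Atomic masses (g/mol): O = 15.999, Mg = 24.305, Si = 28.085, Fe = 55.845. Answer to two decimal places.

28.55 wt%

Formula mass = 166.554 g/mol.
1.18 Mg → 1.1800 mol MgO per formula unit; M(MgO) = 40.304, so MgO mass = 47.559 g.
47.559/166.554 × 100 = 28.55 wt%.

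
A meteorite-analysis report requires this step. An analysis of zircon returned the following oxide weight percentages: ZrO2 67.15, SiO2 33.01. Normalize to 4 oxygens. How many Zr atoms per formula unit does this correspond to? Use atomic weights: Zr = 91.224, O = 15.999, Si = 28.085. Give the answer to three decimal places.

ZrO2: 67.15/123.222 = 0.54495 mol → 0.54495 mol Zr, 1.08990 mol O.
SiO2: 33.01/60.083 = 0.54941 mol → 0.54941 mol Si, 1.09882 mol O.
Total oxygen = 2.18872 mol. Normalization factor = 4/2.18872 = 1.82755.
Zr per 4 O = 0.54495 × 1.82755 = 0.996.

0.996 Zr apfu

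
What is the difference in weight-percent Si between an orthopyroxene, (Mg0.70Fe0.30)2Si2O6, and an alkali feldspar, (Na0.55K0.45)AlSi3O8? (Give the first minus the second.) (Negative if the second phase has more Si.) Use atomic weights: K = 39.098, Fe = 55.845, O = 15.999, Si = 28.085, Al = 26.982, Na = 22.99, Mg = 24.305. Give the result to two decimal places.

-5.70 percentage points

Si in (Mg0.70Fe0.30)2Si2O6: molar mass 219.698 g/mol; 2×28.085 = 56.170 g → 25.57 wt%.
Si in (Na0.55K0.45)AlSi3O8: molar mass 269.468 g/mol; 3×28.085 = 84.255 g → 31.27 wt%.
Difference = 25.57 − 31.27 = -5.70 percentage points.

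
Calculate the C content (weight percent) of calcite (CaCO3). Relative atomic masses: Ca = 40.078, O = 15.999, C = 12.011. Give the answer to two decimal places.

12.00 weight percent

Molar mass of CaCO3: 1·40.078 + 1·12.011 + 3·15.999 = 100.086 g/mol.
Mass of C per formula unit: 1 × 12.011 = 12.011 g.
Weight fraction C = 12.011 / 100.086 = 0.1200.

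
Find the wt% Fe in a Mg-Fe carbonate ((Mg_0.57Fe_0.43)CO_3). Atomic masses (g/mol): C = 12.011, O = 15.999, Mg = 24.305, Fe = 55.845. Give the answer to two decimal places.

M((Mg_0.57Fe_0.43)CO_3) = 97.875 g/mol.
Fe contributes 0.43 × 55.845 = 24.013 g per mole.
24.013/97.875 = 0.2453 → 24.53%.

24.53 mass %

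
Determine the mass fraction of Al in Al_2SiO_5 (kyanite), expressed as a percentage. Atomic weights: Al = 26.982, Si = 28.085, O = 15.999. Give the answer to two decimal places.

Formula mass = 2*26.982 + 1*28.085 + 5*15.999 = 162.044 g/mol, of which 53.964 g is Al.
So Al makes up 53.964/162.044 = 0.3330 of the mass, i.e. 33.30%.

33.30 wt%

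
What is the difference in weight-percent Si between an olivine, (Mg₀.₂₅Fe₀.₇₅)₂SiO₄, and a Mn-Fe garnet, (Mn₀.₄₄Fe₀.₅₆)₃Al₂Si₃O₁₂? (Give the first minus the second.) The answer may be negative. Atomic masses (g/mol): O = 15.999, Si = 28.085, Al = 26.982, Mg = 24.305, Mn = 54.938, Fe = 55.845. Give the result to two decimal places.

-2.03 percentage points

First mineral: 28.085 g Si in 188.001 g formula = 14.94 wt% Si.
Second mineral: 84.255 g Si in 496.545 g formula = 16.97 wt% Si.
14.94% − 16.97% gives a difference of -2.03 percentage points.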